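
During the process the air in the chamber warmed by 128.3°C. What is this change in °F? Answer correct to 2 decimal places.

Only the scale ratio 1.8 matters for a change in temperature.
128.3 × 1.8 = 230.94.

230.94°F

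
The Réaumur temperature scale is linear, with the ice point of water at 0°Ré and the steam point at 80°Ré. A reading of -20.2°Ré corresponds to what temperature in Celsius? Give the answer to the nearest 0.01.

-25.25°C

Linear interpolation between the fixed points: C = (-20.2 - 0) × 100 / (80 - 0) = -25.2500°C.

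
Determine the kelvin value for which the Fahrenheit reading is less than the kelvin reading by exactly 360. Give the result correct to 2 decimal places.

124.59 K

Let K be the kelvin reading. The Fahrenheit reading is F = 1.8·K - 459.67.
Require F - K = -360: (0.8)·K - 459.67 = -360.
K = (-360 + 459.67) / (0.8) = 124.59.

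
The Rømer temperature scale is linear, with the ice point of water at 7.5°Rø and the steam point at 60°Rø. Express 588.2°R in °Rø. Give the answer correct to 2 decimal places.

First in Celsius: (588.2 - 491.67) × 5/9 = 53.6278°C.
Linearly onto the Rømer scale: 7.5 + (53.6278 / 100) × (60 - 7.5) = 35.65°Rø.

35.65°Rø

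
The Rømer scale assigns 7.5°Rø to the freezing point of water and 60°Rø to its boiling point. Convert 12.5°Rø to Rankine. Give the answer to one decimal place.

Linear interpolation between the fixed points: C = (12.5 - 7.5) × 100 / (60 - 7.5) = 9.5238°C.
Then 9.5238 × 1.8 + 491.67 = 508.8°R.

508.8°R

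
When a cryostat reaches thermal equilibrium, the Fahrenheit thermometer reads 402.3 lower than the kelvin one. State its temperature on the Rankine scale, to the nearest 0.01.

129.08°R

Let x be the kelvin reading; then the Fahrenheit reading is 1.8·x - 459.67.
(1.8·x - 459.67) - x = -402.3  ⇒  (0.8)·x = 57.37  ⇒  x = 71.7125 K.
In Celsius: 71.7125 - 273.15 = -201.4375°C.
In Rankine: -201.4375 × 1.8 + 491.67 = 129.08°R.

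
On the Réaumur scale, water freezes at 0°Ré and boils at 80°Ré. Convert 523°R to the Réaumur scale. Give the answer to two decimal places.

13.92°Ré

First in Celsius: (523 - 491.67) × 5/9 = 17.4056°C.
Linearly onto the Réaumur scale: 0 + (17.4056 / 100) × (80 - 0) = 13.92°Ré.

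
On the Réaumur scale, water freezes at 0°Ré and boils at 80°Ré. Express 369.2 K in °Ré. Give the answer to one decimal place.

First in Celsius: 369.2 - 273.15 = 96.0500°C.
Linearly onto the Réaumur scale: 0 + (96.0500 / 100) × (80 - 0) = 76.8°Ré.

76.8°Ré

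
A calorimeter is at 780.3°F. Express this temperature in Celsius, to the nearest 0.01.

In Celsius: (780.3 - 32) × 5/9 = 415.7222°C.

415.72°C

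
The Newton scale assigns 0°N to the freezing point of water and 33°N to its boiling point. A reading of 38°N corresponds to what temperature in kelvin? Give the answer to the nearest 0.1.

388.3 K

Linear interpolation between the fixed points: C = (38 - 0) × 100 / (33 - 0) = 115.1515°C.
Then 115.1515 + 273.15 = 388.3 K.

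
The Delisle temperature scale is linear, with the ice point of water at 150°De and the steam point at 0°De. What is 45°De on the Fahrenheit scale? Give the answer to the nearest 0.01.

Linear interpolation between the fixed points: C = (45 - 150) × 100 / (0 - 150) = 70.0000°C.
Then 70.0000 × 1.8 + 32 = 158.00°F.

158.00°F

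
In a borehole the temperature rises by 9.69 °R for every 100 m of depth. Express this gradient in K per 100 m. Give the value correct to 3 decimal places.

5.383 K/100 m

Since only a temperature interval is involved, the additive offset between the scales drops out.
A change of 1°R is a change of 5/9 K, so 9.69 × 5/9 = 5.383.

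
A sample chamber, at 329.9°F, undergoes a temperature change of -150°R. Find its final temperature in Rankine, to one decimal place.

Initial temperature in Celsius: (329.9 - 32) × 5/9 = 165.5000°C.
The 150°R change is an interval, so only the factor 5/9 applies: -150 × 5/9 = -83.3333°C.
Final Celsius temperature: 165.5000 - 83.3333 = 82.1667°C.
In Rankine: 82.1667 × 1.8 + 491.67 = 639.6°R.

639.6°R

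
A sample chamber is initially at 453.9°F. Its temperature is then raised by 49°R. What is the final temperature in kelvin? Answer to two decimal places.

534.76 K

Initial temperature in Celsius: (453.9 - 32) × 5/9 = 234.3889°C.
The 49°R change is an interval, so only the factor 5/9 applies: +49 × 5/9 = +27.2222°C.
Final Celsius temperature: 234.3889 + 27.2222 = 261.6111°C.
In kelvin: 261.6111 + 273.15 = 534.76 K.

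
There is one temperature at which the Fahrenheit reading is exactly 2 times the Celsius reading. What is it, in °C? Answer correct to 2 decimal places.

Let C be the Celsius reading. The Fahrenheit reading is F = 1.8·C + 32.
Require F = 2·C: 1.8·C + 32 = 2·C.
(-0.2)·C = -32  ⇒  C = 160.00.

160.00°C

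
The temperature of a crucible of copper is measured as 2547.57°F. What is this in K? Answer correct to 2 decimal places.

1670.69 K

In Celsius: (2547.57 - 32) × 5/9 = 1397.5389°C.
In kelvin: 1397.5389 + 273.15 = 1670.69 K.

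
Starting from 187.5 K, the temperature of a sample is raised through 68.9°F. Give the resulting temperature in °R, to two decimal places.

Initial temperature in Celsius: 187.5 - 273.15 = -85.6500°C.
The 68.9°F change is an interval, so only the factor 5/9 applies: +68.9 × 5/9 = +38.2778°C.
Final Celsius temperature: -85.6500 + 38.2778 = -47.3722°C.
In Rankine: -47.3722 × 1.8 + 491.67 = 406.40°R.

406.40°R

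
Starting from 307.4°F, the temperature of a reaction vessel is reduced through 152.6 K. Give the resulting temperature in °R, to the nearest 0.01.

492.39°R

Initial temperature in Celsius: (307.4 - 32) × 5/9 = 153.0000°C.
The 152.6 K change is an interval; Kelvin and Celsius degrees are the same size, so ΔC = -152.6°C.
Final Celsius temperature: 153.0000 - 152.6000 = 0.4000°C.
In Rankine: 0.4000 × 1.8 + 491.67 = 492.39°R.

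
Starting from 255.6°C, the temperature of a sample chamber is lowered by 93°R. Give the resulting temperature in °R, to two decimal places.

858.75°R

The 93°R change is an interval, so only the factor 5/9 applies: -93 × 5/9 = -51.6667°C.
Final Celsius temperature: 255.6000 - 51.6667 = 203.9333°C.
In Rankine: 203.9333 × 1.8 + 491.67 = 858.75°R.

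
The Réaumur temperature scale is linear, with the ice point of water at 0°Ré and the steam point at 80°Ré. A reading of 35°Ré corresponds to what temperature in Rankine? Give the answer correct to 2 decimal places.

570.42°R

Linear interpolation between the fixed points: C = (35 - 0) × 100 / (80 - 0) = 43.7500°C.
Then 43.7500 × 1.8 + 491.67 = 570.42°R.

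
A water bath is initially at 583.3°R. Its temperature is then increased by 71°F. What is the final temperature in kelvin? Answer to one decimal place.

363.5 K

Initial temperature in Celsius: (583.3 - 491.67) × 5/9 = 50.9056°C.
The 71°F change is an interval, so only the factor 5/9 applies: +71 × 5/9 = +39.4444°C.
Final Celsius temperature: 50.9056 + 39.4444 = 90.3500°C.
In kelvin: 90.3500 + 273.15 = 363.5 K.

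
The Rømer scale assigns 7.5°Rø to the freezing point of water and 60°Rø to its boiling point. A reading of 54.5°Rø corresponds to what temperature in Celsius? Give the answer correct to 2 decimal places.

89.52°C

Linear interpolation between the fixed points: C = (54.5 - 7.5) × 100 / (60 - 7.5) = 89.5238°C.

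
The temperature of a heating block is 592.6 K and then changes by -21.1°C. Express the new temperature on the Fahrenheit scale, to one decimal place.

569.0°F

Initial temperature in Celsius: 592.6 - 273.15 = 319.4500°C.
Final Celsius temperature: 319.4500 - 21.1000 = 298.3500°C.
In Fahrenheit: 298.3500 × 1.8 + 32 = 569.0°F.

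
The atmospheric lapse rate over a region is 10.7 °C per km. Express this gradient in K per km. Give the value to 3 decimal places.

Since only a temperature interval is involved, the additive offset between the scales drops out.
A change of 1°C is a change of 1 K, so 10.7 × 1 = 10.700.

10.700 K/km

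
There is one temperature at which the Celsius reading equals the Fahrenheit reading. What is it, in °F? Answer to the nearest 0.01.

Let F be the Fahrenheit reading. The Celsius reading is C = 5/9·F - 17.7778.
Set C = F: 5/9·F - 17.7778 = F.
(-4/9)·F = 17.7778  ⇒  F = -40.00.

-40.00°F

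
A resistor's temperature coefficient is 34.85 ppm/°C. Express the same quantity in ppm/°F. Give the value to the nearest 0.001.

19.361 ppm/°F

The quantity depends on a temperature interval, so only the ratio of degree sizes applies; the offset between the scales is irrelevant.
A change of 1°F is a change of 5/9°C, so per °F the value is 34.85 × 5/9 = 19.361.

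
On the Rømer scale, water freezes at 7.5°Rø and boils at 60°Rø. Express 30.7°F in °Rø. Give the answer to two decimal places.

7.12°Rø

First in Celsius: (30.7 - 32) × 5/9 = -0.7222°C.
Linearly onto the Rømer scale: 7.5 + (-0.7222 / 100) × (60 - 7.5) = 7.12°Rø.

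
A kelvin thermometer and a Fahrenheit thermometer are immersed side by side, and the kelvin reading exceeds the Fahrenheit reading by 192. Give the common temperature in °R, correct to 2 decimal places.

602.26°R

Let x be the kelvin reading; then the Fahrenheit reading is 1.8·x - 459.67.
(1.8·x - 459.67) - x = -192  ⇒  (0.8)·x = 267.67  ⇒  x = 334.5875 K.
In Celsius: 334.5875 - 273.15 = 61.4375°C.
In Rankine: 61.4375 × 1.8 + 491.67 = 602.26°R.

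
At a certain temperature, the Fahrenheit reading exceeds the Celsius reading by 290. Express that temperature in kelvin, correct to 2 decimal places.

Let x be the Celsius reading; then the Fahrenheit reading is 1.8·x + 32.
(1.8·x + 32) - x = 290  ⇒  (0.8)·x = 258  ⇒  x = 322.5000°C.
In kelvin: 322.5000 + 273.15 = 595.65 K.

595.65 K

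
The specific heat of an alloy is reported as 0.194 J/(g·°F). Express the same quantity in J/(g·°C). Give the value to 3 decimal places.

The quantity depends on a temperature interval, so only the ratio of degree sizes applies; the offset between the scales is irrelevant.
A change of 1°C is a change of 1.8°F, so per °C the value is 0.194 × 1.8 = 0.349.

0.349 J/(g·°C)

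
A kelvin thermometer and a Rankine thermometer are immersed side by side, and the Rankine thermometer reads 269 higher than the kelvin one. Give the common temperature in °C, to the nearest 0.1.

63.1°C

Let x be the kelvin reading; then the Rankine reading is 1.8·x.
(1.8·x) - x = 269  ⇒  (0.8)·x = 269  ⇒  x = 336.2500 K.
In Celsius: 336.25 - 273.15 = 63.1°C.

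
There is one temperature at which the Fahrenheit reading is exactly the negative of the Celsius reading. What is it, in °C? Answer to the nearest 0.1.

-11.4°C

Let C be the Celsius reading. The Fahrenheit reading is F = 1.8·C + 32.
Require F = -1·C: 1.8·C + 32 = -1·C.
(2.8)·C = -32  ⇒  C = -11.4.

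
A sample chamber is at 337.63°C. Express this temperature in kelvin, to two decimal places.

In kelvin: 337.6300 + 273.15 = 610.78 K.

610.78 K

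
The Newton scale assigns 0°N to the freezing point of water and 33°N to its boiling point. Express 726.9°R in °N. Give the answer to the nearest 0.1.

43.1°N

First in Celsius: (726.9 - 491.67) × 5/9 = 130.6833°C.
Linearly onto the Newton scale: 0 + (130.6833 / 100) × (33 - 0) = 43.1°N.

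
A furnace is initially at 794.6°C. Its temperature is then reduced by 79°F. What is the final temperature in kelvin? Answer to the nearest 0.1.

The 79°F change is an interval, so only the factor 5/9 applies: -79 × 5/9 = -43.8889°C.
Final Celsius temperature: 794.6000 - 43.8889 = 750.7111°C.
In kelvin: 750.7111 + 273.15 = 1023.9 K.

1023.9 K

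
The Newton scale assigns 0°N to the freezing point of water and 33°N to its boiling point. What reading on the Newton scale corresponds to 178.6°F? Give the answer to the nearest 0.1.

26.9°N

First in Celsius: (178.6 - 32) × 5/9 = 81.4444°C.
Linearly onto the Newton scale: 0 + (81.4444 / 100) × (33 - 0) = 26.9°N.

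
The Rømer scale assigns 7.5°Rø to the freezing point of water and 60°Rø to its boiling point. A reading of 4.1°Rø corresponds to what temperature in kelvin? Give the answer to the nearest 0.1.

266.7 K

Linear interpolation between the fixed points: C = (4.1 - 7.5) × 100 / (60 - 7.5) = -6.4762°C.
Then -6.4762 + 273.15 = 266.7 K.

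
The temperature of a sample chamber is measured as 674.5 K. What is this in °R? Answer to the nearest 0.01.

1214.10°R

In Celsius: 674.5 - 273.15 = 401.3500°C.
In Rankine: 401.3500 × 1.8 + 491.67 = 1214.10°R.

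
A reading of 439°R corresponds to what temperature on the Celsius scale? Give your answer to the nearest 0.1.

In Celsius: (439 - 491.67) × 5/9 = -29.2611°C.

-29.3°C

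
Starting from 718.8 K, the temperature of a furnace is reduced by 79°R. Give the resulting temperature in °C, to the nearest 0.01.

Initial temperature in Celsius: 718.8 - 273.15 = 445.6500°C.
The 79°R change is an interval, so only the factor 5/9 applies: -79 × 5/9 = -43.8889°C.
Final Celsius temperature: 445.6500 - 43.8889 = 401.7611°C.

401.76°C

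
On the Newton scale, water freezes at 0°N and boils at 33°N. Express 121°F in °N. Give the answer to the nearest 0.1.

First in Celsius: (121 - 32) × 5/9 = 49.4444°C.
Linearly onto the Newton scale: 0 + (49.4444 / 100) × (33 - 0) = 16.3°N.

16.3°N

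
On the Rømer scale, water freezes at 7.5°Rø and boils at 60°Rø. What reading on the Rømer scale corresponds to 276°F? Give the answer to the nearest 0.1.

First in Celsius: (276 - 32) × 5/9 = 135.5556°C.
Linearly onto the Rømer scale: 7.5 + (135.5556 / 100) × (60 - 7.5) = 78.7°Rø.

78.7°Rø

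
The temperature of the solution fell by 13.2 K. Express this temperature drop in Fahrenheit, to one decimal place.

An interval of 1 K corresponds to 1.8°F.
13.2 × 1.8 = 23.8.

23.8°F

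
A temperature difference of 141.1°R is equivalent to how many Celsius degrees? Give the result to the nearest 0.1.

78.4°C

Only the scale ratio 5/9 matters for a change in temperature.
141.1 × 5/9 = 78.4.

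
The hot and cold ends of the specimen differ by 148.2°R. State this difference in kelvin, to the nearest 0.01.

For a temperature interval the offset drops out; only the factor 5/9 applies.
148.2 × 5/9 = 82.33.

82.33 K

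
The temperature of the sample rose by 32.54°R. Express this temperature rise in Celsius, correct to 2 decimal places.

18.08°C

An interval of 1°R corresponds to 5/9°C.
32.54 × 5/9 = 18.08.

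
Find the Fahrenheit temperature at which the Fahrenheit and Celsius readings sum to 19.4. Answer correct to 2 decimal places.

23.90°F

Let F be the Fahrenheit reading. The Celsius reading is C = 5/9·F - 17.7778.
Require F + C = 19.4: (14/9)·F - 17.7778 = 19.4.
F = (19.4 + 17.7778) / (14/9) = 23.90.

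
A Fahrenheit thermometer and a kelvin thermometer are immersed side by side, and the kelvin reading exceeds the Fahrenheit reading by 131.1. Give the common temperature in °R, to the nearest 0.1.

739.3°R

Let x be the Fahrenheit reading; then the kelvin reading is 5/9·x + 255.372.
(5/9·x + 255.372) - x = 131.1  ⇒  (-4/9)·x = -124.272  ⇒  x = 279.6125°F.
In Celsius: (279.6125 - 32) × 5/9 = 137.5625°C.
In Rankine: 137.5625 × 1.8 + 491.67 = 739.3°R.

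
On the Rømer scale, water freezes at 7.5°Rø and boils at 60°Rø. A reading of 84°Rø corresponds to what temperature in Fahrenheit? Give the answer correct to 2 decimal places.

Linear interpolation between the fixed points: C = (84 - 7.5) × 100 / (60 - 7.5) = 145.7143°C.
Then 145.7143 × 1.8 + 32 = 294.29°F.

294.29°F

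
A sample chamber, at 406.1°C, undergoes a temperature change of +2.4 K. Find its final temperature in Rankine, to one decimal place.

The 2.4 K change is an interval; Kelvin and Celsius degrees are the same size, so ΔC = +2.4°C.
Final Celsius temperature: 406.1000 + 2.4000 = 408.5000°C.
In Rankine: 408.5000 × 1.8 + 491.67 = 1227.0°R.

1227.0°R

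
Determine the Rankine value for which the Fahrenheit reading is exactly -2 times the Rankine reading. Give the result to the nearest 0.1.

153.2°R

Let R be the Rankine reading. The Fahrenheit reading is F = 1·R - 459.67.
Require F = -2·R: 1·R - 459.67 = -2·R.
(3)·R = 459.67  ⇒  R = 153.2.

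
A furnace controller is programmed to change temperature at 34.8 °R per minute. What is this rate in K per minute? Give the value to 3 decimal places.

Since only a temperature interval is involved, the additive offset between the scales drops out.
A change of 1°R is a change of 5/9 K, so 34.8 × 5/9 = 19.333.

19.333 K/minute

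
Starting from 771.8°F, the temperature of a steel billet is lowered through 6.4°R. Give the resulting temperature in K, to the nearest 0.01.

680.59 K

Initial temperature in Celsius: (771.8 - 32) × 5/9 = 411.0000°C.
The 6.4°R change is an interval, so only the factor 5/9 applies: -6.4 × 5/9 = -3.5556°C.
Final Celsius temperature: 411.0000 - 3.5556 = 407.4444°C.
In kelvin: 407.4444 + 273.15 = 680.59 K.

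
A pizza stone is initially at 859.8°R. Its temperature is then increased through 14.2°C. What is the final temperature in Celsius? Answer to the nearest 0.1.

Initial temperature in Celsius: (859.8 - 491.67) × 5/9 = 204.5167°C.
Final Celsius temperature: 204.5167 + 14.2000 = 218.7167°C.

218.7°C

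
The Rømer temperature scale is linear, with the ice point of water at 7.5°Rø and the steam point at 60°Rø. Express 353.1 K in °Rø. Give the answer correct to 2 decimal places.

49.47°Rø

First in Celsius: 353.1 - 273.15 = 79.9500°C.
Linearly onto the Rømer scale: 7.5 + (79.9500 / 100) × (60 - 7.5) = 49.47°Rø.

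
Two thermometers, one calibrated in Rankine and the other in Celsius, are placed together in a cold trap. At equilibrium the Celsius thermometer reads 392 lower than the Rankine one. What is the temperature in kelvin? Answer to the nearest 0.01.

148.56 K

Let x be the Rankine reading; then the Celsius reading is 5/9·x - 273.15.
(5/9·x - 273.15) - x = -392  ⇒  (-4/9)·x = -118.85  ⇒  x = 267.4125°R.
In Celsius: (267.4125 - 491.67) × 5/9 = -124.5875°C.
In kelvin: -124.5875 + 273.15 = 148.56 K.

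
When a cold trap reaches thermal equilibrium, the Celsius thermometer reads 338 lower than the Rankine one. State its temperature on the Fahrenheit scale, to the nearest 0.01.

-313.76°F

Let x be the Rankine reading; then the Celsius reading is 5/9·x - 273.15.
(5/9·x - 273.15) - x = -338  ⇒  (-4/9)·x = -64.85  ⇒  x = 145.9125°R.
In Celsius: (145.9125 - 491.67) × 5/9 = -192.0875°C.
In Fahrenheit: -192.0875 × 1.8 + 32 = -313.76°F.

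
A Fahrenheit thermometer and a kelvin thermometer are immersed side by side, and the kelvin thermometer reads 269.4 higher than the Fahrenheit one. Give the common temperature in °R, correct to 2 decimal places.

Let x be the Fahrenheit reading; then the kelvin reading is 5/9·x + 255.372.
(5/9·x + 255.372) - x = 269.4  ⇒  (-4/9)·x = 14.0278  ⇒  x = -31.5625°F.
In Celsius: (-31.5625 - 32) × 5/9 = -35.3125°C.
In Rankine: -35.3125 × 1.8 + 491.67 = 428.11°R.

428.11°R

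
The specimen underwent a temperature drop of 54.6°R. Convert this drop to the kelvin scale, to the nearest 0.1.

30.3 K

An interval of 1°R corresponds to 5/9 K.
54.6 × 5/9 = 30.3.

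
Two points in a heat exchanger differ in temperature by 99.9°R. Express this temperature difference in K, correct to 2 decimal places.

55.50 K

Only the scale ratio 5/9 matters for a change in temperature.
99.9 × 5/9 = 55.50.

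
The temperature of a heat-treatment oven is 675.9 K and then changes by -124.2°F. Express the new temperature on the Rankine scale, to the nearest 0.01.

1092.42°R

Initial temperature in Celsius: 675.9 - 273.15 = 402.7500°C.
The 124.2°F change is an interval, so only the factor 5/9 applies: -124.2 × 5/9 = -69.0000°C.
Final Celsius temperature: 402.7500 - 69.0000 = 333.7500°C.
In Rankine: 333.7500 × 1.8 + 491.67 = 1092.42°R.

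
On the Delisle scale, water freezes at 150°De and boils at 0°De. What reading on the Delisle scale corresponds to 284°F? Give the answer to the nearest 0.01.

First in Celsius: (284 - 32) × 5/9 = 140.0000°C.
Linearly onto the Delisle scale: 150 + (140.0000 / 100) × (0 - 150) = -60.00°De.

-60.00°De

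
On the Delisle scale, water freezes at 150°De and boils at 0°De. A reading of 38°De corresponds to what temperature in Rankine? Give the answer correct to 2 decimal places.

626.07°R

Linear interpolation between the fixed points: C = (38 - 150) × 100 / (0 - 150) = 74.6667°C.
Then 74.6667 × 1.8 + 491.67 = 626.07°R.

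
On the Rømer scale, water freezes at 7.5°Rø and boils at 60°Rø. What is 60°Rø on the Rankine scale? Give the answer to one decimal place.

671.7°R

Linear interpolation between the fixed points: C = (60 - 7.5) × 100 / (60 - 7.5) = 100.0000°C.
Then 100.0000 × 1.8 + 491.67 = 671.7°R.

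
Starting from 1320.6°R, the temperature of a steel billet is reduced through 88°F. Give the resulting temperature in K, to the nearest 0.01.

684.78 K

Initial temperature in Celsius: (1320.6 - 491.67) × 5/9 = 460.5167°C.
The 88°F change is an interval, so only the factor 5/9 applies: -88 × 5/9 = -48.8889°C.
Final Celsius temperature: 460.5167 - 48.8889 = 411.6278°C.
In kelvin: 411.6278 + 273.15 = 684.78 K.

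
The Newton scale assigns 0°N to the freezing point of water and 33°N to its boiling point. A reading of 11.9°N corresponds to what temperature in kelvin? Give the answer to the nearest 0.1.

309.2 K

Linear interpolation between the fixed points: C = (11.9 - 0) × 100 / (33 - 0) = 36.0606°C.
Then 36.0606 + 273.15 = 309.2 K.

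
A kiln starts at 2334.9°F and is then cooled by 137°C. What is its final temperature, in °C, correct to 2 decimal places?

1142.39°C

Initial temperature in Celsius: (2334.9 - 32) × 5/9 = 1279.3889°C.
Final Celsius temperature: 1279.3889 - 137.0000 = 1142.3889°C.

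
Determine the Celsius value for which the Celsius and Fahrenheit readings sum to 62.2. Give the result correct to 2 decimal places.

10.79°C

Let C be the Celsius reading. The Fahrenheit reading is F = 1.8·C + 32.
Require C + F = 62.2: (2.8)·C + 32 = 62.2.
C = (62.2 - 32) / (2.8) = 10.79.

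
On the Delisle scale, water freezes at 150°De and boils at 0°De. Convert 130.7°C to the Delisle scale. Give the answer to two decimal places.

-46.05°De

Linearly onto the Delisle scale: 150 + (130.7000 / 100) × (0 - 150) = -46.05°De.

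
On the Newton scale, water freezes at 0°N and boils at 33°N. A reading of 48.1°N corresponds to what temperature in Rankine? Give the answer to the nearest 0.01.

754.03°R

Linear interpolation between the fixed points: C = (48.1 - 0) × 100 / (33 - 0) = 145.7576°C.
Then 145.7576 × 1.8 + 491.67 = 754.03°R.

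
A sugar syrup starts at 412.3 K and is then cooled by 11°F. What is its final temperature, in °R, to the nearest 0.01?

731.14°R

Initial temperature in Celsius: 412.3 - 273.15 = 139.1500°C.
The 11°F change is an interval, so only the factor 5/9 applies: -11 × 5/9 = -6.1111°C.
Final Celsius temperature: 139.1500 - 6.1111 = 133.0389°C.
In Rankine: 133.0389 × 1.8 + 491.67 = 731.14°R.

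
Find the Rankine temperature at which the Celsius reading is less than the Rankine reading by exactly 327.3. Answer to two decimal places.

Let R be the Rankine reading. The Celsius reading is C = 5/9·R - 273.15.
Require C - R = -327.3: (-4/9)·R - 273.15 = -327.3.
R = (-327.3 + 273.15) / (-4/9) = 121.84.

121.84°R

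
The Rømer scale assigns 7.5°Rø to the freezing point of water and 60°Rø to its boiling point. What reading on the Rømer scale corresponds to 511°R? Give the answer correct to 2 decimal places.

First in Celsius: (511 - 491.67) × 5/9 = 10.7389°C.
Linearly onto the Rømer scale: 7.5 + (10.7389 / 100) × (60 - 7.5) = 13.14°Rø.

13.14°Rø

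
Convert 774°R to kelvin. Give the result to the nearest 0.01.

430.00 K

In Celsius: (774 - 491.67) × 5/9 = 156.8500°C.
In kelvin: 156.8500 + 273.15 = 430.00 K.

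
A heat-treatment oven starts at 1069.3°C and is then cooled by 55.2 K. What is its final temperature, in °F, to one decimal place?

1857.4°F

The 55.2 K change is an interval; Kelvin and Celsius degrees are the same size, so ΔC = -55.2°C.
Final Celsius temperature: 1069.3000 - 55.2000 = 1014.1000°C.
In Fahrenheit: 1014.1000 × 1.8 + 32 = 1857.4°F.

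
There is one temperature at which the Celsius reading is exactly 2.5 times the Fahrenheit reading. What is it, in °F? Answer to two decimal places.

Let F be the Fahrenheit reading. The Celsius reading is C = 5/9·F - 17.7778.
Require C = 2.5·F: 5/9·F - 17.7778 = 2.5·F.
(-35/18)·F = 17.7778  ⇒  F = -9.14.

-9.14°F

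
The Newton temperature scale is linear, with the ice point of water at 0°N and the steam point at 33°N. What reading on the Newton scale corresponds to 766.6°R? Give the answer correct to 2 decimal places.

First in Celsius: (766.6 - 491.67) × 5/9 = 152.7389°C.
Linearly onto the Newton scale: 0 + (152.7389 / 100) × (33 - 0) = 50.40°N.

50.40°N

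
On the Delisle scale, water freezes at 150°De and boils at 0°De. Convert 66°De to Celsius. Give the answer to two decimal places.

56.00°C

Linear interpolation between the fixed points: C = (66 - 150) × 100 / (0 - 150) = 56.0000°C.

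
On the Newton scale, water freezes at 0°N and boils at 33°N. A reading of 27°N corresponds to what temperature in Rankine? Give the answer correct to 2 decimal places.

638.94°R

Linear interpolation between the fixed points: C = (27 - 0) × 100 / (33 - 0) = 81.8182°C.
Then 81.8182 × 1.8 + 491.67 = 638.94°R.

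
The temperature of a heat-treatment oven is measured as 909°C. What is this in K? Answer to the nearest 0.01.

In kelvin: 909.0000 + 273.15 = 1182.15 K.

1182.15 K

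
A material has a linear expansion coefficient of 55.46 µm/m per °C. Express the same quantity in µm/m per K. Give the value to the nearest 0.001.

The quantity depends on a temperature interval, so only the ratio of degree sizes applies; the offset between the scales is irrelevant.
A change of 1 K is a change of 1°C, so per K the value is 55.46 × 1 = 55.460.

55.460 µm/m per K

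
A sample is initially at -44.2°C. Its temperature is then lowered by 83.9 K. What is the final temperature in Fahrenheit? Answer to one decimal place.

The 83.9 K change is an interval; Kelvin and Celsius degrees are the same size, so ΔC = -83.9°C.
Final Celsius temperature: -44.2000 - 83.9000 = -128.1000°C.
In Fahrenheit: -128.1000 × 1.8 + 32 = -198.6°F.

-198.6°F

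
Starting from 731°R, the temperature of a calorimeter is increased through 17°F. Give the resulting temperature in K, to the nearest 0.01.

Initial temperature in Celsius: (731 - 491.67) × 5/9 = 132.9611°C.
The 17°F change is an interval, so only the factor 5/9 applies: +17 × 5/9 = +9.4444°C.
Final Celsius temperature: 132.9611 + 9.4444 = 142.4056°C.
In kelvin: 142.4056 + 273.15 = 415.56 K.

415.56 K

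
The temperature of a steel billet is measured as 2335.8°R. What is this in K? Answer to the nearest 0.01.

In Celsius: (2335.8 - 491.67) × 5/9 = 1024.5167°C.
In kelvin: 1024.5167 + 273.15 = 1297.67 K.

1297.67 K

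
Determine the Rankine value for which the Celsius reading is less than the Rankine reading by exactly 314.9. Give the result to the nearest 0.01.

93.94°R

Let R be the Rankine reading. The Celsius reading is C = 5/9·R - 273.15.
Require C - R = -314.9: (-4/9)·R - 273.15 = -314.9.
R = (-314.9 + 273.15) / (-4/9) = 93.94.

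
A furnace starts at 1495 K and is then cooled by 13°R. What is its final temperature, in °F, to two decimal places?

Initial temperature in Celsius: 1495 - 273.15 = 1221.8500°C.
The 13°R change is an interval, so only the factor 5/9 applies: -13 × 5/9 = -7.2222°C.
Final Celsius temperature: 1221.8500 - 7.2222 = 1214.6278°C.
In Fahrenheit: 1214.6278 × 1.8 + 32 = 2218.33°F.

2218.33°F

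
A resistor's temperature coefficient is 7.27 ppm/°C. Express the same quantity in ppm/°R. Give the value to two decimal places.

The quantity depends on a temperature interval, so only the ratio of degree sizes applies; the offset between the scales is irrelevant.
A change of 1°R is a change of 5/9°C, so per °R the value is 7.27 × 5/9 = 4.04.

4.04 ppm/°R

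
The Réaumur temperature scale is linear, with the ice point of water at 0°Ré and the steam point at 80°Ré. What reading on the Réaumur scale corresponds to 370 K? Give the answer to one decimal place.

First in Celsius: 370 - 273.15 = 96.8500°C.
Linearly onto the Réaumur scale: 0 + (96.8500 / 100) × (80 - 0) = 77.5°Ré.

77.5°Ré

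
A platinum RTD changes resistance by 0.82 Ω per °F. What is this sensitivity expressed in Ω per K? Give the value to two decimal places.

The quantity depends on a temperature interval, so only the ratio of degree sizes applies; the offset between the scales is irrelevant.
A change of 1 K is a change of 1.8°F, so per K the value is 0.82 × 1.8 = 1.48.

1.48 Ω per K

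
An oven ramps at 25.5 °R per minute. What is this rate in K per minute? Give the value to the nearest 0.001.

14.167 K/minute

The quantity depends on a temperature interval, so only the ratio of degree sizes applies; the offset between the scales is irrelevant.
A change of 1°R is a change of 5/9 K, so 25.5 × 5/9 = 14.167.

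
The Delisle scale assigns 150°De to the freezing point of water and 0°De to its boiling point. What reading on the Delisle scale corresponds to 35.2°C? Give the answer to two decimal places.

Linearly onto the Delisle scale: 150 + (35.2000 / 100) × (0 - 150) = 97.20°De.

97.20°De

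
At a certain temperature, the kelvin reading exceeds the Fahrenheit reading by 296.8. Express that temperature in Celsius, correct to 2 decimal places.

-69.56°C

Let x be the Fahrenheit reading; then the kelvin reading is 5/9·x + 255.372.
(5/9·x + 255.372) - x = 296.8  ⇒  (-4/9)·x = 41.4278  ⇒  x = -93.2125°F.
In Celsius: (-93.2125 - 32) × 5/9 = -69.56°C.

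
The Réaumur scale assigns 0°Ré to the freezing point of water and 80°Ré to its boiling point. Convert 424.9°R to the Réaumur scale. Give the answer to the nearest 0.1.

First in Celsius: (424.9 - 491.67) × 5/9 = -37.0944°C.
Linearly onto the Réaumur scale: 0 + (-37.0944 / 100) × (80 - 0) = -29.7°Ré.

-29.7°Ré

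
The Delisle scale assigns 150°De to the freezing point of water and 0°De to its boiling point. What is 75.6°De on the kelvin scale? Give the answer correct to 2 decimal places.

322.75 K

Linear interpolation between the fixed points: C = (75.6 - 150) × 100 / (0 - 150) = 49.6000°C.
Then 49.6000 + 273.15 = 322.75 K.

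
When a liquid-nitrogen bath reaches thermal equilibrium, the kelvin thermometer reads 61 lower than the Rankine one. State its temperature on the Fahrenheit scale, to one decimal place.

Let x be the Rankine reading; then the kelvin reading is 5/9·x.
(5/9·x) - x = -61  ⇒  (-4/9)·x = -61  ⇒  x = 137.2500°R.
In Celsius: (137.25 - 491.67) × 5/9 = -196.9000°C.
In Fahrenheit: -196.9000 × 1.8 + 32 = -322.4°F.

-322.4°F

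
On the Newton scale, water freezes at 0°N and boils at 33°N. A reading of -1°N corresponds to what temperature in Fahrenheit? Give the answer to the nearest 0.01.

Linear interpolation between the fixed points: C = (-1 - 0) × 100 / (33 - 0) = -3.0303°C.
Then -3.0303 × 1.8 + 32 = 26.55°F.

26.55°F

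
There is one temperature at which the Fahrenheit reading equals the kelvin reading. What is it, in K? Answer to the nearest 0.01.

574.59 K

Let K be the kelvin reading. The Fahrenheit reading is F = 1.8·K - 459.67.
Set F = K: 1.8·K - 459.67 = K.
(0.8)·K = 459.67  ⇒  K = 574.59.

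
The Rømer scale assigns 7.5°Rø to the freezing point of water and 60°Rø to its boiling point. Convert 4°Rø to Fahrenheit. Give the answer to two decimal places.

20.00°F

Linear interpolation between the fixed points: C = (4 - 7.5) × 100 / (60 - 7.5) = -6.6667°C.
Then -6.6667 × 1.8 + 32 = 20.00°F.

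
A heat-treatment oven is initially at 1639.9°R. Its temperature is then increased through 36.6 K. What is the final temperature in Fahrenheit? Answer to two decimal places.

1246.11°F

Initial temperature in Celsius: (1639.9 - 491.67) × 5/9 = 637.9056°C.
The 36.6 K change is an interval; Kelvin and Celsius degrees are the same size, so ΔC = +36.6°C.
Final Celsius temperature: 637.9056 + 36.6000 = 674.5056°C.
In Fahrenheit: 674.5056 × 1.8 + 32 = 1246.11°F.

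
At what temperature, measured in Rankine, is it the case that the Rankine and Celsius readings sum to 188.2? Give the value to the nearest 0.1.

296.6°R

Let R be the Rankine reading. The Celsius reading is C = 5/9·R - 273.15.
Require R + C = 188.2: (14/9)·R - 273.15 = 188.2.
R = (188.2 + 273.15) / (14/9) = 296.6.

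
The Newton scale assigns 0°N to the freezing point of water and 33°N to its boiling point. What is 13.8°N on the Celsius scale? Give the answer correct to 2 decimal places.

41.82°C

Linear interpolation between the fixed points: C = (13.8 - 0) × 100 / (33 - 0) = 41.8182°C.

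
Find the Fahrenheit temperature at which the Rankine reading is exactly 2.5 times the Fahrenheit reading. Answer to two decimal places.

Let F be the Fahrenheit reading. The Rankine reading is R = 1·F + 459.67.
Require R = 2.5·F: 1·F + 459.67 = 2.5·F.
(-1.5)·F = -459.67  ⇒  F = 306.45.

306.45°F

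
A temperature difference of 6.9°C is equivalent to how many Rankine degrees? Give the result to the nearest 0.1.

Only the scale ratio 1.8 matters for a change in temperature.
6.9 × 1.8 = 12.4.

12.4°R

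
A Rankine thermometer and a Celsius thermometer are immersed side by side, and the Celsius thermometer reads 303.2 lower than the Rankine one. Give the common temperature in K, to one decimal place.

Let x be the Rankine reading; then the Celsius reading is 5/9·x - 273.15.
(5/9·x - 273.15) - x = -303.2  ⇒  (-4/9)·x = -30.05  ⇒  x = 67.6125°R.
In Celsius: (67.6125 - 491.67) × 5/9 = -235.5875°C.
In kelvin: -235.5875 + 273.15 = 37.6 K.

37.6 K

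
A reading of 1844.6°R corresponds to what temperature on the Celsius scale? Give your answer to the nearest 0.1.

751.6°C

In Celsius: (1844.6 - 491.67) × 5/9 = 751.6278°C.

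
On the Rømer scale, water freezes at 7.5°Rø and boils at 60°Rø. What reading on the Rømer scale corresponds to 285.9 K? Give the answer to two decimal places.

14.19°Rø

First in Celsius: 285.9 - 273.15 = 12.7500°C.
Linearly onto the Rømer scale: 7.5 + (12.7500 / 100) × (60 - 7.5) = 14.19°Rø.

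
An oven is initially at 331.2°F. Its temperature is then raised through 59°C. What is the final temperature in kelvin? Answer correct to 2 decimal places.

Initial temperature in Celsius: (331.2 - 32) × 5/9 = 166.2222°C.
Final Celsius temperature: 166.2222 + 59.0000 = 225.2222°C.
In kelvin: 225.2222 + 273.15 = 498.37 K.

498.37 K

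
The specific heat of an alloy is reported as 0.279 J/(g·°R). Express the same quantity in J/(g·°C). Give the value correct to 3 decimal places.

0.502 J/(g·°C)

The quantity depends on a temperature interval, so only the ratio of degree sizes applies; the offset between the scales is irrelevant.
A change of 1°C is a change of 1.8°R, so per °C the value is 0.279 × 1.8 = 0.502.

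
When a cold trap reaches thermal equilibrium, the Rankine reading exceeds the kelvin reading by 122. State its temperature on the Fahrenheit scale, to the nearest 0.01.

Let x be the Rankine reading; then the kelvin reading is 5/9·x.
(5/9·x) - x = -122  ⇒  (-4/9)·x = -122  ⇒  x = 274.5000°R.
In Celsius: (274.5 - 491.67) × 5/9 = -120.6500°C.
In Fahrenheit: -120.6500 × 1.8 + 32 = -185.17°F.

-185.17°F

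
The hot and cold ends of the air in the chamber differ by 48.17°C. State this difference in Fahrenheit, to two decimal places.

For a temperature interval the offset drops out; only the factor 1.8 applies.
48.17 × 1.8 = 86.71.

86.71°F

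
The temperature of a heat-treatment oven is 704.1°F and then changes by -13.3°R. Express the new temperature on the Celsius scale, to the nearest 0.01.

Initial temperature in Celsius: (704.1 - 32) × 5/9 = 373.3889°C.
The 13.3°R change is an interval, so only the factor 5/9 applies: -13.3 × 5/9 = -7.3889°C.
Final Celsius temperature: 373.3889 - 7.3889 = 366.0000°C.

366.00°C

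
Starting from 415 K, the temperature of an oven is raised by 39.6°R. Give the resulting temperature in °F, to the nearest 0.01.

Initial temperature in Celsius: 415 - 273.15 = 141.8500°C.
The 39.6°R change is an interval, so only the factor 5/9 applies: +39.6 × 5/9 = +22.0000°C.
Final Celsius temperature: 141.8500 + 22.0000 = 163.8500°C.
In Fahrenheit: 163.8500 × 1.8 + 32 = 326.93°F.

326.93°F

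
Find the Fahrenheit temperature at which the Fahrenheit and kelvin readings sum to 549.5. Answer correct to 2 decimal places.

Let F be the Fahrenheit reading. The kelvin reading is K = 5/9·F + 255.372.
Require F + K = 549.5: (14/9)·F + 255.372 = 549.5.
F = (549.5 - 255.372) / (14/9) = 189.08.

189.08°F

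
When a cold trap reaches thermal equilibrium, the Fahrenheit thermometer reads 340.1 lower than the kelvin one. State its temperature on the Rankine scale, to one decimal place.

Let x be the kelvin reading; then the Fahrenheit reading is 1.8·x - 459.67.
(1.8·x - 459.67) - x = -340.1  ⇒  (0.8)·x = 119.57  ⇒  x = 149.4625 K.
In Celsius: 149.4625 - 273.15 = -123.6875°C.
In Rankine: -123.6875 × 1.8 + 491.67 = 269.0°R.

269.0°R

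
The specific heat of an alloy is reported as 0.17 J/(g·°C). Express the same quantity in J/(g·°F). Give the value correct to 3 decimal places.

0.094 J/(g·°F)

Since only a temperature interval is involved, the additive offset between the scales drops out.
A change of 1°F is a change of 5/9°C, so per °F the value is 0.17 × 5/9 = 0.094.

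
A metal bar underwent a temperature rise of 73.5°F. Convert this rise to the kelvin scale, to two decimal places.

40.83 K

For a temperature interval the offset drops out; only the factor 5/9 applies.
73.5 × 5/9 = 40.83.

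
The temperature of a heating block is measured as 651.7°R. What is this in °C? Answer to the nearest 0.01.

88.91°C

In Celsius: (651.7 - 491.67) × 5/9 = 88.9056°C.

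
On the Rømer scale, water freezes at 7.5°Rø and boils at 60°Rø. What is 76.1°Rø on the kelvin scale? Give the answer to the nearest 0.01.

Linear interpolation between the fixed points: C = (76.1 - 7.5) × 100 / (60 - 7.5) = 130.6667°C.
Then 130.6667 + 273.15 = 403.82 K.

403.82 K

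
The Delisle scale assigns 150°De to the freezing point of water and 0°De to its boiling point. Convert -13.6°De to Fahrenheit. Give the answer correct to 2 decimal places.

228.32°F

Linear interpolation between the fixed points: C = (-13.6 - 150) × 100 / (0 - 150) = 109.0667°C.
Then 109.0667 × 1.8 + 32 = 228.32°F.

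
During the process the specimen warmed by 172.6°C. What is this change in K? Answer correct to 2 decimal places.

172.60 K

Celsius and kelvin degrees are the same size, so the interval is unchanged: 172.60.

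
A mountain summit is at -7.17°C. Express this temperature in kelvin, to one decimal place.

In kelvin: -7.1700 + 273.15 = 266.0 K.

266.0 K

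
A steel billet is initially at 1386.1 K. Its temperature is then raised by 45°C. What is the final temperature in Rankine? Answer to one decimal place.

2576.0°R

Initial temperature in Celsius: 1386.1 - 273.15 = 1112.9500°C.
Final Celsius temperature: 1112.9500 + 45.0000 = 1157.9500°C.
In Rankine: 1157.9500 × 1.8 + 491.67 = 2576.0°R.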